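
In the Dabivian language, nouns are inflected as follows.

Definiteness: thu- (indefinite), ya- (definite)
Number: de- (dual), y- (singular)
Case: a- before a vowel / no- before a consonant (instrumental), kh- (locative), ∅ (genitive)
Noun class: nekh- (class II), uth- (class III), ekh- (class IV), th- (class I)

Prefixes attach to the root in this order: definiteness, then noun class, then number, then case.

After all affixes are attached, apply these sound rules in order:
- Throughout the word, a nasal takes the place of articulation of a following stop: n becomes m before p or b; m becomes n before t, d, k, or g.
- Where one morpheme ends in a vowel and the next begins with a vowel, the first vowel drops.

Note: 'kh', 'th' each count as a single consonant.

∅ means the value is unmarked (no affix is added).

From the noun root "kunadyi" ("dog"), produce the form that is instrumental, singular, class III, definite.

noyuthyakunadyi

Attach definiteness definite ya- → yakunadyi.
Attach noun class class III uth- → uthyakunadyi.
Attach number singular y- → yuthyakunadyi.
Attach case instrumental no- (before consonant 'y') → noyuthyakunadyi.
Nasal assimilation: no change.
Vowel deletion: no change.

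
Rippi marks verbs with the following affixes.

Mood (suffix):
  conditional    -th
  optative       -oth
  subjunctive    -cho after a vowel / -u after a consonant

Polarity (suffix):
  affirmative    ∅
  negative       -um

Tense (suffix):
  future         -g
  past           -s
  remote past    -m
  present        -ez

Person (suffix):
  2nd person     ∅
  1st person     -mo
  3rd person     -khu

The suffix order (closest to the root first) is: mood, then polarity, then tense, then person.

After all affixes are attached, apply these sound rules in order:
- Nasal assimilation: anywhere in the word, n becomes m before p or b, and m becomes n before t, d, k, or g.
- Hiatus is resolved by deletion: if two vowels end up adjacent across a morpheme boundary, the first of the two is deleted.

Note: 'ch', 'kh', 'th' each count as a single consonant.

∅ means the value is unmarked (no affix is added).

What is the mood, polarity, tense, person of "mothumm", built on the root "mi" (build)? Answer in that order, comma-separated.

Segment: mi-oth-um-m.
mood: -oth → optative.
polarity: -um → negative.
tense: -m → remote past.
person: ∅ → 2nd person.

optative, negative, remote past, 2nd person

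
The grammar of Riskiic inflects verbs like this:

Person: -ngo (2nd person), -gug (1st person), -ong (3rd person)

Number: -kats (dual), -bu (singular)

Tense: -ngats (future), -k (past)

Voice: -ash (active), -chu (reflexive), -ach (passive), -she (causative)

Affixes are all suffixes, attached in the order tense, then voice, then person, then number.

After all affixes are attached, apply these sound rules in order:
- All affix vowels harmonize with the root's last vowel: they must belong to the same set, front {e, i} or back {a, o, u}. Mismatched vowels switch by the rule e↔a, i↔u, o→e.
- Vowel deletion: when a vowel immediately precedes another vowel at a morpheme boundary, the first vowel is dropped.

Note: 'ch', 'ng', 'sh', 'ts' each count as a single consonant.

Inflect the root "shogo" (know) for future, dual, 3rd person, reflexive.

shogongatschongkats

Attach tense future -ngats → shogongats.
Attach voice reflexive -chu → shogongatschu.
Attach person 3rd person -ong → shogongatschuong.
Attach number dual -kats → shogongatschuongkats.
Vowel harmony: no change.
Apply vowel deletion: shogongatschuongkats → shogongatschongkats.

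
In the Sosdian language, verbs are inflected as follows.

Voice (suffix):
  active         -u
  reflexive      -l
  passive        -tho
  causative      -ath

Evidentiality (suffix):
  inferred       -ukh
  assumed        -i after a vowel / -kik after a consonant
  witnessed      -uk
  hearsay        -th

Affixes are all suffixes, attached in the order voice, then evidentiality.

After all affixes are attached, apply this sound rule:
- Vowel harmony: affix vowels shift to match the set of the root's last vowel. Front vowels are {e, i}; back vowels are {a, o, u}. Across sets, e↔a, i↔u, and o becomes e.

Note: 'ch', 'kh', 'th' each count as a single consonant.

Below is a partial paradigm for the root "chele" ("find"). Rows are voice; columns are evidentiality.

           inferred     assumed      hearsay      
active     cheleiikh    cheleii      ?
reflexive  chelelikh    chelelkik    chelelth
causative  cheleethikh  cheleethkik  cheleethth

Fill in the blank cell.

Attach voice active -u → cheleu.
Attach evidentiality hearsay -th → cheleuth.
Apply vowel harmony: cheleuth → cheleith.

cheleith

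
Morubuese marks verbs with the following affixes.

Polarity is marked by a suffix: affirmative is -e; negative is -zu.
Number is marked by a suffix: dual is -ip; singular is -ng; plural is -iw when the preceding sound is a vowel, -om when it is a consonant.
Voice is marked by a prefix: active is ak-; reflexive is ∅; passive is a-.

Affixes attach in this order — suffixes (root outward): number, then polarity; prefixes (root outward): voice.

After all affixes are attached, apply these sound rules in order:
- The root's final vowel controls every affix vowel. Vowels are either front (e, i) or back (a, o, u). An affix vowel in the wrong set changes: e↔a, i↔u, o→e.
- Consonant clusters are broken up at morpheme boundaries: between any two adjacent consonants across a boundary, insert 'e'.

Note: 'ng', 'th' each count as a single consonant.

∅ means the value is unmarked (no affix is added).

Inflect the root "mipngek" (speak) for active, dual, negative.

ekemipngekipezi

Attach voice active ak- → akmipngek.
Attach number dual -ip → akmipngekip.
Attach polarity negative -zu → akmipngekipzu.
Apply vowel harmony: akmipngekipzu → ekmipngekipzi.
Apply epenthesis: ekmipngekipzi → ekemipngekipezi.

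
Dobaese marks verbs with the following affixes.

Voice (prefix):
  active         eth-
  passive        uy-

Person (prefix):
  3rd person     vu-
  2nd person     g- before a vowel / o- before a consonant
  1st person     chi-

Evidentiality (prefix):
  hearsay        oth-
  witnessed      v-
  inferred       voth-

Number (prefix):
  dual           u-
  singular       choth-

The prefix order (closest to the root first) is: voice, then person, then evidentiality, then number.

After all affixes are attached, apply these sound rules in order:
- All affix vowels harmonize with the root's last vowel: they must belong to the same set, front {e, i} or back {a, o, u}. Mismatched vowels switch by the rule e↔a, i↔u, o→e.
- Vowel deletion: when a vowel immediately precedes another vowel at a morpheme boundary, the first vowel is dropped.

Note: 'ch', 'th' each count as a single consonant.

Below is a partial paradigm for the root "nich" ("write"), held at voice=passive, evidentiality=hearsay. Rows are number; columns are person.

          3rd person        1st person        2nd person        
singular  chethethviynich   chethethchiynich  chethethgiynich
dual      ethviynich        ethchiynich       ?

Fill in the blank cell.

Attach voice passive uy- → uynich.
Attach person 2nd person g- (before vowel 'u') → guynich.
Attach evidentiality hearsay oth- → othguynich.
Attach number dual u- → uothguynich.
Apply vowel harmony: uothguynich → iethgiynich.
Apply vowel deletion: iethgiynich → ethgiynich.

ethgiynich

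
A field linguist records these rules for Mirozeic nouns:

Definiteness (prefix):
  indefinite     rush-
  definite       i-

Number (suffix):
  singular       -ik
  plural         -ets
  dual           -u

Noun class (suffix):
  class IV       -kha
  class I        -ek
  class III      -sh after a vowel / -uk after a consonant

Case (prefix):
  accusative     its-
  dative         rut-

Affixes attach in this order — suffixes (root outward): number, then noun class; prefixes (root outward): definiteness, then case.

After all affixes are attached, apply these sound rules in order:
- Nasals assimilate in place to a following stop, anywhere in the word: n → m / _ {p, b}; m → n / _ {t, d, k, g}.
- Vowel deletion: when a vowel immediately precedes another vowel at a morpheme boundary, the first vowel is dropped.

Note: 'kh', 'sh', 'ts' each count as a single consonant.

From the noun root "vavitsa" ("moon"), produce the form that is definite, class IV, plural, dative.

rutivavitsetskha

Attach definiteness definite i- → ivavitsa.
Attach number plural -ets → ivavitsaets.
Attach noun class class IV -kha → ivavitsaetskha.
Attach case dative rut- → rutivavitsaetskha.
Nasal assimilation: no change.
Apply vowel deletion: rutivavitsaetskha → rutivavitsetskha.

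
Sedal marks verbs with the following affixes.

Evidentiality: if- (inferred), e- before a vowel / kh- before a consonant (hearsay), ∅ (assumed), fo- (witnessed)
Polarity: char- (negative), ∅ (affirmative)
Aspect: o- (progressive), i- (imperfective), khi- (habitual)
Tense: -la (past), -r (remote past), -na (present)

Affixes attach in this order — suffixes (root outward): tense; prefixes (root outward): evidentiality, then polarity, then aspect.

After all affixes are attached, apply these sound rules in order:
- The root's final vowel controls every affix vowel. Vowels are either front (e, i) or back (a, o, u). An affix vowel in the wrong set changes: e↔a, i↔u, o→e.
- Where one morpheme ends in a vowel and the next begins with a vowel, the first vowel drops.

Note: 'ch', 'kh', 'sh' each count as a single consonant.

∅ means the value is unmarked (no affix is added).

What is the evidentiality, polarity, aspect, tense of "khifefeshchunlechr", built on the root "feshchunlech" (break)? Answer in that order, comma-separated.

Segment: khi-fo-feshchunlech-r.
evidentiality: fo- → witnessed.
polarity: ∅ → affirmative.
aspect: khi- → habitual.
tense: -r → remote past.

witnessed, affirmative, habitual, remote past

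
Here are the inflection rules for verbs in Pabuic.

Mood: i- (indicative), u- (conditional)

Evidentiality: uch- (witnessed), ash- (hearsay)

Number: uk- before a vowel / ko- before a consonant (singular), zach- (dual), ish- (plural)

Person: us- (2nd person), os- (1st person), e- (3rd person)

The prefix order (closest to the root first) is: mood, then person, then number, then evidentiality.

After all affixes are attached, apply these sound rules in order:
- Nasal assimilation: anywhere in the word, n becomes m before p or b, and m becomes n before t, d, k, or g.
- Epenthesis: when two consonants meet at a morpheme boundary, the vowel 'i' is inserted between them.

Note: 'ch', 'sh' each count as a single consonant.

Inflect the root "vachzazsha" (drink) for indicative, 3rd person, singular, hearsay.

ashukeivachzazsha

Attach mood indicative i- → ivachzazsha.
Attach person 3rd person e- → eivachzazsha.
Attach number singular uk- (before vowel 'e') → ukeivachzazsha.
Attach evidentiality hearsay ash- → ashukeivachzazsha.
Nasal assimilation: no change.
Epenthesis: no change.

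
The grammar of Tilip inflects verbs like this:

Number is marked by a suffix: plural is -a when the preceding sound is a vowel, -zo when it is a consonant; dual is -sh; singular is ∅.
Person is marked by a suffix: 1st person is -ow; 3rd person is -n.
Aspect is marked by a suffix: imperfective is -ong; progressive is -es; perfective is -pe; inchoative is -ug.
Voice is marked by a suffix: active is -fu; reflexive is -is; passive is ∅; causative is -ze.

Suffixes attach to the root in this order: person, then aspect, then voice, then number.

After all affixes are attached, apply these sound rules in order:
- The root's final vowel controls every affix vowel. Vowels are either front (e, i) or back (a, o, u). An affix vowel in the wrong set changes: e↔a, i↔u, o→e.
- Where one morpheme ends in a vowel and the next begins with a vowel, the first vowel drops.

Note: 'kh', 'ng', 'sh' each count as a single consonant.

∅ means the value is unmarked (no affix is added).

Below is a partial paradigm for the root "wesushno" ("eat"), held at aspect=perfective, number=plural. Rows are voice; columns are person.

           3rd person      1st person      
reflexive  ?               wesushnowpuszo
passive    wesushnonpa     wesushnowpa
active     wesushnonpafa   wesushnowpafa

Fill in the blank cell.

Attach person 3rd person -n → wesushnon.
Attach aspect perfective -pe → wesushnonpe.
Attach voice reflexive -is → wesushnonpeis.
Attach number plural -zo (after consonant 's') → wesushnonpeiszo.
Apply vowel harmony: wesushnonpeiszo → wesushnonpauszo.
Apply vowel deletion: wesushnonpauszo → wesushnonpuszo.

wesushnonpuszo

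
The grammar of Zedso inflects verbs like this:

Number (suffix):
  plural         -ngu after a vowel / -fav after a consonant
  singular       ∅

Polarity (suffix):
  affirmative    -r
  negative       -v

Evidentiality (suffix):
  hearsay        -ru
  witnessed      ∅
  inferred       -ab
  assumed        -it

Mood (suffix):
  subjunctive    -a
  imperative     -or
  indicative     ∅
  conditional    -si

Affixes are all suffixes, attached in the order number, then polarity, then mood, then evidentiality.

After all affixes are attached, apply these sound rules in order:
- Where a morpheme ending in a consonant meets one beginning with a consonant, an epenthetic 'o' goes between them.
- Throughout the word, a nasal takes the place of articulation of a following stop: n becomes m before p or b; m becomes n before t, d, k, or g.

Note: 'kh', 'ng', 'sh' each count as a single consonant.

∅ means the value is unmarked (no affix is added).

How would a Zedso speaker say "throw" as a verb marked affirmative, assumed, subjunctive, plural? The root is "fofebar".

Attach number plural -fav (after consonant 'r') → fofebarfav.
Attach polarity affirmative -r → fofebarfavr.
Attach mood subjunctive -a → fofebarfavra.
Attach evidentiality assumed -it → fofebarfavrait.
Apply epenthesis: fofebarfavrait → fofebarofavorait.
Nasal assimilation: no change.

fofebarofavorait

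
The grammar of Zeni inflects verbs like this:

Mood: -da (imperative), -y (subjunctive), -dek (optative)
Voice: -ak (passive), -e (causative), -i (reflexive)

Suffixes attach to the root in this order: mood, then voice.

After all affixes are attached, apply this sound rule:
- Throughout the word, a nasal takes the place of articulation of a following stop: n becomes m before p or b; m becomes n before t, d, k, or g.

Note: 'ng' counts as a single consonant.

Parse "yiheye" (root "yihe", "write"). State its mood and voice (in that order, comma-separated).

Segment: yihe-y-e.
mood: -y → subjunctive.
voice: -e → causative.

subjunctive, causative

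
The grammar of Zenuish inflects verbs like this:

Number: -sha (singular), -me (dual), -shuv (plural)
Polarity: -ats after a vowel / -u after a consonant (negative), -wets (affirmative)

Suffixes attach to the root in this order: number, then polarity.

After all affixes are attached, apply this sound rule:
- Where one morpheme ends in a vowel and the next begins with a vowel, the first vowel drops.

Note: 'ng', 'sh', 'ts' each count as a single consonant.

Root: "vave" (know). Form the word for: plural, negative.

vaveshuvu

Attach number plural -shuv → vaveshuv.
Attach polarity negative -u (after consonant 'v') → vaveshuvu.
Vowel deletion: no change.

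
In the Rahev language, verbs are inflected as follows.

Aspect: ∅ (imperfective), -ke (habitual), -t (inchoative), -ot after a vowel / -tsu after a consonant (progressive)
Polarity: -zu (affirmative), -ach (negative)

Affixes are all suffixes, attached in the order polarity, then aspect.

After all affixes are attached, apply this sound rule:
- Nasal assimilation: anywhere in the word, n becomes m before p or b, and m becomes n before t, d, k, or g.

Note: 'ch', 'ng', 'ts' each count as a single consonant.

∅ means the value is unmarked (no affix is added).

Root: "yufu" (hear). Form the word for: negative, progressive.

Attach polarity negative -ach → yufuach.
Attach aspect progressive -tsu (after consonant 'ch') → yufuachtsu.
Nasal assimilation: no change.

yufuachtsu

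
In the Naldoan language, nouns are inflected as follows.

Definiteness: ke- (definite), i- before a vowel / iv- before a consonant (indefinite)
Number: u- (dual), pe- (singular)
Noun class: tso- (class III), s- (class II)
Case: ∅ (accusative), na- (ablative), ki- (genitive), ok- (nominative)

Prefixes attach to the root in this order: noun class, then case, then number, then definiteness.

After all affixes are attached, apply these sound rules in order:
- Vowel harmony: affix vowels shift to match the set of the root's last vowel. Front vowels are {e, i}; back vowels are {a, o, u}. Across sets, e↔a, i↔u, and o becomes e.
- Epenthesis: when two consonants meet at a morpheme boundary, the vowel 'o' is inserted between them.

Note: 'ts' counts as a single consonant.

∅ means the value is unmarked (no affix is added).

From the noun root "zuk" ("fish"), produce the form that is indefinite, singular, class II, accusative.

Attach noun class class II s- → szuk.
case = accusative: zero marking, form stays szuk.
Attach number singular pe- → peszuk.
Attach definiteness indefinite iv- (before consonant 'p') → ivpeszuk.
Apply vowel harmony: ivpeszuk → uvpaszuk.
Apply epenthesis: uvpaszuk → uvopasozuk.

uvopasozuk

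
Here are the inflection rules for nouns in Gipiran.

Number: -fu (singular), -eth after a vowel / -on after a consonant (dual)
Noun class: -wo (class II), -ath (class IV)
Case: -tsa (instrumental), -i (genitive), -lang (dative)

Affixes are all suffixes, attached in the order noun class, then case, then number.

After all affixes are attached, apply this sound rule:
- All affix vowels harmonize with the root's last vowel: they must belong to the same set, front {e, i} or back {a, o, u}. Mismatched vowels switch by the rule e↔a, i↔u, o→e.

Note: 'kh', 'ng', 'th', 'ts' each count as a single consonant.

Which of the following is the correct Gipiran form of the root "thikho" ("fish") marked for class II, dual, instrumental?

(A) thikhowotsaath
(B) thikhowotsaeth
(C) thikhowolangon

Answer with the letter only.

A

Attach noun class class II -wo → thikhowo.
Attach case instrumental -tsa → thikhowotsa.
Attach number dual -eth (after vowel 'a') → thikhowotsaeth.
Apply vowel harmony: thikhowotsaeth → thikhowotsaath.
So the correct form is thikhowotsaath, option (A).
(B) thikhowotsaeth is wrong: it fails to apply the sound rule(s).
(C) thikhowolangon is wrong: it uses dative instead of instrumental for case.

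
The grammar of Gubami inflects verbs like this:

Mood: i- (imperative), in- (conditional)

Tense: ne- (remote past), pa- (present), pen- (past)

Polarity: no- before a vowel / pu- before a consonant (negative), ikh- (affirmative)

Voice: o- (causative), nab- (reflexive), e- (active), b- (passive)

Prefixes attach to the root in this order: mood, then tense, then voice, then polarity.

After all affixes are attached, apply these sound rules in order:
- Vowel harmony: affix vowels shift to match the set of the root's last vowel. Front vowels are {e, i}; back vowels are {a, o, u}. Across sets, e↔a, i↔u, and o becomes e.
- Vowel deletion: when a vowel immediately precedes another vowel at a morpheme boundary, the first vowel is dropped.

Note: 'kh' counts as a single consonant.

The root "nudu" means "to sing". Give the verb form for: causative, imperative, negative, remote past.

nonunudu

Attach mood imperative i- → inudu.
Attach tense remote past ne- → neinudu.
Attach voice causative o- → oneinudu.
Attach polarity negative no- (before vowel 'o') → nooneinudu.
Apply vowel harmony: nooneinudu → noonaunudu.
Apply vowel deletion: noonaunudu → nonunudu.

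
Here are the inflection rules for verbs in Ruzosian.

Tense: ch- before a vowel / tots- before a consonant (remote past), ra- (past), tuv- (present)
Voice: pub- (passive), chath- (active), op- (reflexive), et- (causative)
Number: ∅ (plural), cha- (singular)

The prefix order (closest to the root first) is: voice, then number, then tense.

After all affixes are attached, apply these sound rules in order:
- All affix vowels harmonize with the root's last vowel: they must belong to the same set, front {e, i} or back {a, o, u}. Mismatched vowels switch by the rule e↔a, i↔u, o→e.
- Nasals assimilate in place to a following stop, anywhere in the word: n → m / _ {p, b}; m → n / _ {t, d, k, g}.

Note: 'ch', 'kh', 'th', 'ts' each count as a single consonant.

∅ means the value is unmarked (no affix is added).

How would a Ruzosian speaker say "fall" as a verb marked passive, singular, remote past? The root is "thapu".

totschapubthapu

Attach voice passive pub- → pubthapu.
Attach number singular cha- → chapubthapu.
Attach tense remote past tots- (before consonant 'ch') → totschapubthapu.
Vowel harmony: no change.
Nasal assimilation: no change.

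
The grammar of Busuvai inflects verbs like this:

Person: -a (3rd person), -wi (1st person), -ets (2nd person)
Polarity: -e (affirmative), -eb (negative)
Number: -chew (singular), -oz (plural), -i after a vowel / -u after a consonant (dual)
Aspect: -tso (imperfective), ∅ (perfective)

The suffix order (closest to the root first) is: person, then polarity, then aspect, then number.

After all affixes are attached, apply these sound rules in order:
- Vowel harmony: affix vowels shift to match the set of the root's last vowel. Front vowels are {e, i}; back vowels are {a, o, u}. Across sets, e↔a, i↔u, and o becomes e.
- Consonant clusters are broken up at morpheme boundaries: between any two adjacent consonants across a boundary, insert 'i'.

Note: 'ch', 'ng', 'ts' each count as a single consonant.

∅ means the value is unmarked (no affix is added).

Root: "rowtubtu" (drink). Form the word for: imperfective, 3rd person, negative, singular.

Attach person 3rd person -a → rowtubtua.
Attach polarity negative -eb → rowtubtuaeb.
Attach aspect imperfective -tso → rowtubtuaebtso.
Attach number singular -chew → rowtubtuaebtsochew.
Apply vowel harmony: rowtubtuaebtsochew → rowtubtuaabtsochaw.
Apply epenthesis: rowtubtuaabtsochaw → rowtubtuaabitsochaw.

rowtubtuaabitsochaw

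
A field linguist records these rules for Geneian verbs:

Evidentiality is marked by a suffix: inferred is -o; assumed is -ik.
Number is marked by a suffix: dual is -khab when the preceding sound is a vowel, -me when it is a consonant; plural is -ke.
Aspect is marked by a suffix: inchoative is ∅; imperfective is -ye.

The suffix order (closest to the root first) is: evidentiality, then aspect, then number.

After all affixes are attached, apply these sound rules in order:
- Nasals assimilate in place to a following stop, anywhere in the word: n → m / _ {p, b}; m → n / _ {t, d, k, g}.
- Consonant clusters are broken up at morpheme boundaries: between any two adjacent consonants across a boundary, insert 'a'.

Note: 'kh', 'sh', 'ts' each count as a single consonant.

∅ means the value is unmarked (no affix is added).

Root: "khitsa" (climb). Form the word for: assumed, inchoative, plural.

Attach evidentiality assumed -ik → khitsaik.
aspect = inchoative: zero marking, form stays khitsaik.
Attach number plural -ke → khitsaikke.
Nasal assimilation: no change.
Apply epenthesis: khitsaikke → khitsaikake.

khitsaikake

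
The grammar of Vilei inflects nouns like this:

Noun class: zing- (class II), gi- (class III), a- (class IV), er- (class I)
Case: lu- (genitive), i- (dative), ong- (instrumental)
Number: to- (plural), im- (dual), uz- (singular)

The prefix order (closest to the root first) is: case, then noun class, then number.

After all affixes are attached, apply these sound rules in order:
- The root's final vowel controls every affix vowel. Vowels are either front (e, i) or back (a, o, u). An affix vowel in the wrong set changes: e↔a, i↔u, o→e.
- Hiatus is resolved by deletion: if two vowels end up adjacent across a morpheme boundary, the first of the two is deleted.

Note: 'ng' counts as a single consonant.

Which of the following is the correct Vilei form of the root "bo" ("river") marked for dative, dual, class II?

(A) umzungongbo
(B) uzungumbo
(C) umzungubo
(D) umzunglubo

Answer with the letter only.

Attach case dative i- → ibo.
Attach noun class class II zing- → zingibo.
Attach number dual im- → imzingibo.
Apply vowel harmony: imzingibo → umzungubo.
Vowel deletion: no change.
So the correct form is umzungubo, option (C).
(A) umzungongbo is wrong: it uses instrumental instead of dative for case.
(B) uzungumbo is wrong: it has the affixes in the wrong order.
(D) umzunglubo is wrong: it uses genitive instead of dative for case.

C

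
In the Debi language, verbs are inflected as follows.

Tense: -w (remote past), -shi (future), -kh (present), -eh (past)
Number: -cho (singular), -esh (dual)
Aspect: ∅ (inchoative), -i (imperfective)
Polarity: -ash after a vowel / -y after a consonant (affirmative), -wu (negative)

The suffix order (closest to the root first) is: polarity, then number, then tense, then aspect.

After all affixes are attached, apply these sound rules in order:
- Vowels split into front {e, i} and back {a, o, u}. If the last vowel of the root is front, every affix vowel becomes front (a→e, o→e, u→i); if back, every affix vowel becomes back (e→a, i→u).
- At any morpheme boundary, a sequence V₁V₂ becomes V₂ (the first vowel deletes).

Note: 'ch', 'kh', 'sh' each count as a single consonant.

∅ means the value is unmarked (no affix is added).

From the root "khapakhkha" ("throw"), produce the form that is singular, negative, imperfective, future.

khapakhkhawuchoshu

Attach polarity negative -wu → khapakhkhawu.
Attach number singular -cho → khapakhkhawucho.
Attach tense future -shi → khapakhkhawuchoshi.
Attach aspect imperfective -i → khapakhkhawuchoshii.
Apply vowel harmony: khapakhkhawuchoshii → khapakhkhawuchoshuu.
Apply vowel deletion: khapakhkhawuchoshuu → khapakhkhawuchoshu.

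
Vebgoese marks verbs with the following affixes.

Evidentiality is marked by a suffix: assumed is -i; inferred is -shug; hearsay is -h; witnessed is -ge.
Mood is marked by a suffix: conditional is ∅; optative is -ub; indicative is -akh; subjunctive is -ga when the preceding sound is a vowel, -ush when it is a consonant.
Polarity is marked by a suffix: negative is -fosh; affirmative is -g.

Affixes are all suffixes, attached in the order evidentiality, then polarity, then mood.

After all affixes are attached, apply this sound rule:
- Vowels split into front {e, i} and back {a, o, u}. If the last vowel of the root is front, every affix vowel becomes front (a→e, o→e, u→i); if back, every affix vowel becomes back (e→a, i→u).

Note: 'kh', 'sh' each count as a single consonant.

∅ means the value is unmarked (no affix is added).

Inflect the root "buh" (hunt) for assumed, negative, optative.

buhufoshub

Attach evidentiality assumed -i → buhi.
Attach polarity negative -fosh → buhifosh.
Attach mood optative -ub → buhifoshub.
Apply vowel harmony: buhifoshub → buhufoshub.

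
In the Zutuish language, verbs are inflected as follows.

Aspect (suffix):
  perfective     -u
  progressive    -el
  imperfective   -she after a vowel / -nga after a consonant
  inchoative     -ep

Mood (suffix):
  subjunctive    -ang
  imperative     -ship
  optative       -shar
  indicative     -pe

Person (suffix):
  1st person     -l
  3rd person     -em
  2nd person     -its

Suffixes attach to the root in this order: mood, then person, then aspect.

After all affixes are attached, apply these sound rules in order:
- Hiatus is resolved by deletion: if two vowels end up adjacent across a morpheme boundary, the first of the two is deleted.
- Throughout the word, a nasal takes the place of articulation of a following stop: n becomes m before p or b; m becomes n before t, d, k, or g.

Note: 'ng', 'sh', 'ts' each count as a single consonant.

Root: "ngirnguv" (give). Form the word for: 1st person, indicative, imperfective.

Attach mood indicative -pe → ngirnguvpe.
Attach person 1st person -l → ngirnguvpel.
Attach aspect imperfective -nga (after consonant 'l') → ngirnguvpelnga.
Vowel deletion: no change.
Nasal assimilation: no change.

ngirnguvpelnga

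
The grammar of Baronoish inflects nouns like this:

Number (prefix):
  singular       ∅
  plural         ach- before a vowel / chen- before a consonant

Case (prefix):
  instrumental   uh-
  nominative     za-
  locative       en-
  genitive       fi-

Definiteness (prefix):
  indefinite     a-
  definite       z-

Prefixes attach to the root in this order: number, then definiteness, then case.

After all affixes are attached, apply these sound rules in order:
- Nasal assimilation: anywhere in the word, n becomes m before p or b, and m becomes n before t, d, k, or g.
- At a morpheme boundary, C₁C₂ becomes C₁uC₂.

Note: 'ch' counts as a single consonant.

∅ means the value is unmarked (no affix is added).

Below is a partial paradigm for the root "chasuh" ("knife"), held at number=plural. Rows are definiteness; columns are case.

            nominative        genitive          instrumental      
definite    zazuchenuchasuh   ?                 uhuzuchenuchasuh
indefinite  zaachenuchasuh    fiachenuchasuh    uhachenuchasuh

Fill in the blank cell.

Attach number plural chen- (before consonant 'ch') → chenchasuh.
Attach definiteness definite z- → zchenchasuh.
Attach case genitive fi- → fizchenchasuh.
Nasal assimilation: no change.
Apply epenthesis: fizchenchasuh → fizuchenuchasuh.

fizuchenuchasuh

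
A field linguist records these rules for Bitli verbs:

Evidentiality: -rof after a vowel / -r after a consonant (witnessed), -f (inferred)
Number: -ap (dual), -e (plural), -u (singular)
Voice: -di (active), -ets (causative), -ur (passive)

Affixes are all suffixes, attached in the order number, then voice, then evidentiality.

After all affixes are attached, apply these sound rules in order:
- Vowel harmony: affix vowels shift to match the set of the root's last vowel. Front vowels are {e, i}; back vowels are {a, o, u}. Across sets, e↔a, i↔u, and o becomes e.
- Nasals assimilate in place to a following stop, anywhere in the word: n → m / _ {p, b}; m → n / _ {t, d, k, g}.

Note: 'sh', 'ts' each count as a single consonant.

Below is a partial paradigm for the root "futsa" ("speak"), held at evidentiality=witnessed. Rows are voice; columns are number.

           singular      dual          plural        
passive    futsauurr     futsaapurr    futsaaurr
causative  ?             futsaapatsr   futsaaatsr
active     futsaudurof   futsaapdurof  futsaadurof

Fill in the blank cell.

futsauatsr

Attach number singular -u → futsau.
Attach voice causative -ets → futsauets.
Attach evidentiality witnessed -r (after consonant 'ts') → futsauetsr.
Apply vowel harmony: futsauetsr → futsauatsr.
Nasal assimilation: no change.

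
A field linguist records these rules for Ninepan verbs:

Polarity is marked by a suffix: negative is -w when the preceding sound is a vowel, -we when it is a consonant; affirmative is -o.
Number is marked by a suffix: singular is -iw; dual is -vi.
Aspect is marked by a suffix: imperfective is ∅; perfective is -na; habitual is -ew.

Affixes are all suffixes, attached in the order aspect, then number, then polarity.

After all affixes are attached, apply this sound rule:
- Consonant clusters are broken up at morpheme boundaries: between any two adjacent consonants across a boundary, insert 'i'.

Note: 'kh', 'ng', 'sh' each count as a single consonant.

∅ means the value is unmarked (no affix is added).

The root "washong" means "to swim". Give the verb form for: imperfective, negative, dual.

washongiviw

aspect = imperfective: zero marking, form stays washong.
Attach number dual -vi → washongvi.
Attach polarity negative -w (after vowel 'i') → washongviw.
Apply epenthesis: washongviw → washongiviw.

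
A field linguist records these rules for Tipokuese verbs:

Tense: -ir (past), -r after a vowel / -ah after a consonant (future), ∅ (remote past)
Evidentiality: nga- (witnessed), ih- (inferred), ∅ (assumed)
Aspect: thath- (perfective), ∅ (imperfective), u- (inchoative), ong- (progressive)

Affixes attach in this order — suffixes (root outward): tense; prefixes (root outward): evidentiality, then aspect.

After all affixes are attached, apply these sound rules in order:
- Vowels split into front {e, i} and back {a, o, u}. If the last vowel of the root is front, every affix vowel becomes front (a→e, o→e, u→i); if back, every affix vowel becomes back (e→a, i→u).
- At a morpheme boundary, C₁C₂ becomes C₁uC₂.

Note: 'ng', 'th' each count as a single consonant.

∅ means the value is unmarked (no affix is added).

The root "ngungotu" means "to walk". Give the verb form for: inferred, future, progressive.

Attach tense future -r (after vowel 'u') → ngungotur.
Attach evidentiality inferred ih- → ihngungotur.
Attach aspect progressive ong- → ongihngungotur.
Apply vowel harmony: ongihngungotur → onguhngungotur.
Apply epenthesis: onguhngungotur → onguhungungotur.

onguhungungotur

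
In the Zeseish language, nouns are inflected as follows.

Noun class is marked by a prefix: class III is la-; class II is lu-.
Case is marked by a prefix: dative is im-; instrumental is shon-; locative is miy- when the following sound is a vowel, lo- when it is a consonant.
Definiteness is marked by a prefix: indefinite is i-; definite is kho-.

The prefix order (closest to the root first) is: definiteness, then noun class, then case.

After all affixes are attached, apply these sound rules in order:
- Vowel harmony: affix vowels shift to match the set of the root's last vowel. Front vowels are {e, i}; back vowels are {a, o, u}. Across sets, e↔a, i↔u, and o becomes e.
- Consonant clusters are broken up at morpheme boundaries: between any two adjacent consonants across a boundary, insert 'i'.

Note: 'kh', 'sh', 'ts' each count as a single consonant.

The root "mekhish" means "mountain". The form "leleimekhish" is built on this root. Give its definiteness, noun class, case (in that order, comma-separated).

Segment: lo-la-i-mekhish.
definiteness: i- → indefinite.
noun class: la- → class III.
case: miy/lo- → locative.

indefinite, class III, locative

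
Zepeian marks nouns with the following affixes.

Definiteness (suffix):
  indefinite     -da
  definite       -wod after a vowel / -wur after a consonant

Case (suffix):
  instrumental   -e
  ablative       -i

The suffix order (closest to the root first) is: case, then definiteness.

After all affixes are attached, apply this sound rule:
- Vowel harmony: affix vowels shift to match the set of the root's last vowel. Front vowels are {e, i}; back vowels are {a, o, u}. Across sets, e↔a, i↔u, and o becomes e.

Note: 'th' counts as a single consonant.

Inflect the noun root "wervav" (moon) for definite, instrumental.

Attach case instrumental -e → wervave.
Attach definiteness definite -wod (after vowel 'e') → wervavewod.
Apply vowel harmony: wervavewod → wervavawod.

wervavawod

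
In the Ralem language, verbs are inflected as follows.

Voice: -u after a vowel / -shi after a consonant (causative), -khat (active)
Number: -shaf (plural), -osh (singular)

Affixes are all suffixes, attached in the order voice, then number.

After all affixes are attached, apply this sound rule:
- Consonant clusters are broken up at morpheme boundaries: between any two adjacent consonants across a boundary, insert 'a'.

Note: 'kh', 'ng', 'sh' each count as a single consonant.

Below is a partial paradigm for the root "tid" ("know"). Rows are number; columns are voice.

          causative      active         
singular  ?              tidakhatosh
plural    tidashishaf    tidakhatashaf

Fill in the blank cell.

Attach voice causative -shi (after consonant 'd') → tidshi.
Attach number singular -osh → tidshiosh.
Apply epenthesis: tidshiosh → tidashiosh.

tidashiosh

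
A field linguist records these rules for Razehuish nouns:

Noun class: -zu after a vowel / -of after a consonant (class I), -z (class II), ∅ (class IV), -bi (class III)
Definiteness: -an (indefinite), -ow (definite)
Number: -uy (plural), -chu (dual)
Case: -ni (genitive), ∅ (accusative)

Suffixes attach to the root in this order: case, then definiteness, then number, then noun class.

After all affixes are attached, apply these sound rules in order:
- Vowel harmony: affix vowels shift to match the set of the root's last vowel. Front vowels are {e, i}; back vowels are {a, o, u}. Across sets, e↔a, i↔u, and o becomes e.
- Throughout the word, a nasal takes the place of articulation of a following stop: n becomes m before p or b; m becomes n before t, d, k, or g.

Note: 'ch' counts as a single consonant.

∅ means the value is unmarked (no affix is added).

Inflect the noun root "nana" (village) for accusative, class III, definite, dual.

nanaowchubu

case = accusative: zero marking, form stays nana.
Attach definiteness definite -ow → nanaow.
Attach number dual -chu → nanaowchu.
Attach noun class class III -bi → nanaowchubi.
Apply vowel harmony: nanaowchubi → nanaowchubu.
Nasal assimilation: no change.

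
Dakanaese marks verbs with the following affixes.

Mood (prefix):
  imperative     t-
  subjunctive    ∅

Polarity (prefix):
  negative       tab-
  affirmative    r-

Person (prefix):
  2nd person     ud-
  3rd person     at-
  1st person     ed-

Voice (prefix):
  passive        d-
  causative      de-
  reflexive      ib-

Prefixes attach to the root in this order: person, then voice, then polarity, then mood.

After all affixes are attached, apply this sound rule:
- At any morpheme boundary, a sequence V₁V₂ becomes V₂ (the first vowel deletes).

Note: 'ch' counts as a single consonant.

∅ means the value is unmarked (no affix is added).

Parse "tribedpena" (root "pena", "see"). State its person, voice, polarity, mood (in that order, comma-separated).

Segment: t-r-ib-ed-pena.
person: ed- → 1st person.
voice: ib- → reflexive.
polarity: r- → affirmative.
mood: t- → imperative.

1st person, reflexive, affirmative, imperative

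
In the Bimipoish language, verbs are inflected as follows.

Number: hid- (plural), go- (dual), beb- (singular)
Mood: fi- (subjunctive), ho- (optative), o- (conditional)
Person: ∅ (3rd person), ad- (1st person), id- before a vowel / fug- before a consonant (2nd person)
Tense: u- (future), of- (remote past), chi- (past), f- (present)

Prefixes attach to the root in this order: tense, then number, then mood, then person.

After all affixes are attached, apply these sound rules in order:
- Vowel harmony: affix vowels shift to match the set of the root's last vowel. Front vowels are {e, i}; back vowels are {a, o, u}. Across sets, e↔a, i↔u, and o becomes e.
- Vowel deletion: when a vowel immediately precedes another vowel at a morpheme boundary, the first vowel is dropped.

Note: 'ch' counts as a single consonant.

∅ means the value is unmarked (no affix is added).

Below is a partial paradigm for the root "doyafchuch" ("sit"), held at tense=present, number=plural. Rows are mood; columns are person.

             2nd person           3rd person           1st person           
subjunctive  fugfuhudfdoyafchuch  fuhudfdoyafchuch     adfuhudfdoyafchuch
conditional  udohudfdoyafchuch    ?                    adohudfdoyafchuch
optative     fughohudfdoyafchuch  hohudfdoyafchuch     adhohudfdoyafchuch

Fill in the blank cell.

ohudfdoyafchuch

Attach tense present f- → fdoyafchuch.
Attach number plural hid- → hidfdoyafchuch.
Attach mood conditional o- → ohidfdoyafchuch.
person = 3rd person: zero marking, form stays ohidfdoyafchuch.
Apply vowel harmony: ohidfdoyafchuch → ohudfdoyafchuch.
Vowel deletion: no change.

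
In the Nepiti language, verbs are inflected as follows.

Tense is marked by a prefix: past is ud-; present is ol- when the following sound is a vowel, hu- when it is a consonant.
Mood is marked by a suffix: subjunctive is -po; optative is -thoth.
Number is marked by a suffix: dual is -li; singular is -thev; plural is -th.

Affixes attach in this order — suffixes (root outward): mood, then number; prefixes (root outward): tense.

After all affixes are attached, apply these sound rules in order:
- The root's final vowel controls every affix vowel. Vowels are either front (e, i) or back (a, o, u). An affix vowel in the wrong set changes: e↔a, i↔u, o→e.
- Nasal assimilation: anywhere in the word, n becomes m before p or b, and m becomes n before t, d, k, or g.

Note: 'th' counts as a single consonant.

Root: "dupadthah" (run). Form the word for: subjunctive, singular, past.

Attach tense past ud- → uddupadthah.
Attach mood subjunctive -po → uddupadthahpo.
Attach number singular -thev → uddupadthahpothev.
Apply vowel harmony: uddupadthahpothev → uddupadthahpothav.
Nasal assimilation: no change.

uddupadthahpothav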